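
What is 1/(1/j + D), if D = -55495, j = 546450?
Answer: -546450/30325242749 ≈ -1.8020e-5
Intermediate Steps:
1/(1/j + D) = 1/(1/546450 - 55495) = 1/(-30325242749/546450) = -546450/30325242749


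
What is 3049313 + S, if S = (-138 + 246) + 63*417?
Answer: 3075692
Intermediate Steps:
S = 26379 (S = 108 + 26271 = 26379)
3049313 + S = 3049313 + 26379 = 3075692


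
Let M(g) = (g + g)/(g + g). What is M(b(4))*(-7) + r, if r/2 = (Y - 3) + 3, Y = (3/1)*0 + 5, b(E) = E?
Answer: 3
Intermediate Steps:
Y = 5 (Y = (3*1)*0 + 5 = 3*0 + 5 = 0 + 5 = 5)
M(g) = 1 (M(g) = (2*g)/((2*g)) = (2*g)*(1/(2*g)) = 1)
r = 10 (r = 2*((5 - 3) + 3) = 2*(2 + 3) = 2*5 = 10)
M(b(4))*(-7) + r = 1*(-7) + 10 = -7 + 10 = 3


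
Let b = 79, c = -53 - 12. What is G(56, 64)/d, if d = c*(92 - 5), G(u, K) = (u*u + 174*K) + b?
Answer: -14351/5655 ≈ -2.5378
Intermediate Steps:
c = -65
G(u, K) = 79 + u² + 174*K (G(u, K) = (u*u + 174*K) + 79 = (u² + 174*K) + 79 = 79 + u² + 174*K)
d = -5655 (d = -65*(92 - 5) = -65*87 = -5655)
G(56, 64)/d = (79 + 56² + 174*64)/(-5655) = (79 + 3136 + 11136)*(-1/5655) = 14351*(-1/5655) = -14351/5655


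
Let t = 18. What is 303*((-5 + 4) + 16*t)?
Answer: 86961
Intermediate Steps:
303*((-5 + 4) + 16*t) = 303*((-5 + 4) + 16*18) = 303*(-1 + 288) = 303*287 = 86961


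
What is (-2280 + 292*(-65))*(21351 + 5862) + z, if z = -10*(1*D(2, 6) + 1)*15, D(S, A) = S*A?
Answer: -578550330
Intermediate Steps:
D(S, A) = A*S
z = -1950 (z = -10*(1*(6*2) + 1)*15 = -10*(1*12 + 1)*15 = -10*(12 + 1)*15 = -10*13*15 = -130*15 = -1950)
(-2280 + 292*(-65))*(21351 + 5862) + z = (-2280 + 292*(-65))*(21351 + 5862) - 1950 = (-2280 - 18980)*27213 - 1950 = -21260*27213 - 1950 = -578548380 - 1950 = -578550330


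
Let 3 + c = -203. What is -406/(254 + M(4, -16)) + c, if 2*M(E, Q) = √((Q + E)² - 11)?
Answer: -53546282/257931 + 812*√133/257931 ≈ -207.56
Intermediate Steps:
c = -206 (c = -3 - 203 = -206)
M(E, Q) = √(-11 + (E + Q)²)/2 (M(E, Q) = √((Q + E)² - 11)/2 = √((E + Q)² - 11)/2 = √(-11 + (E + Q)²)/2)
-406/(254 + M(4, -16)) + c = -406/(254 + √(-11 + (4 - 16)²)/2) - 206 = -406/(254 + √(-11 + (-12)²)/2) - 206 = -406/(254 + √(-11 + 144)/2) - 206 = -406/(254 + √133/2) - 206 = -206 - 406/(254 + √133/2)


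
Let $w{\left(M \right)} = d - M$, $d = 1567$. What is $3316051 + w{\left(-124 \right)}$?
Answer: $3317742$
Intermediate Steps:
$w{\left(M \right)} = 1567 - M$
$3316051 + w{\left(-124 \right)} = 3316051 + \left(1567 - -124\right) = 3316051 + \left(1567 + 124\right) = 3316051 + 1691 = 3317742$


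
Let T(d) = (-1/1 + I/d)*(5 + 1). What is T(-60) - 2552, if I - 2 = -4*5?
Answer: -12781/5 ≈ -2556.2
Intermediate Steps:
I = -18 (I = 2 - 4*5 = 2 - 20 = -18)
T(d) = -6 - 108/d (T(d) = (-1/1 - 18/d)*(5 + 1) = (-1*1 - 18/d)*6 = (-1 - 18/d)*6 = -6 - 108/d)
T(-60) - 2552 = (-6 - 108/(-60)) - 2552 = (-6 - 108*(-1/60)) - 2552 = (-6 + 9/5) - 2552 = -21/5 - 2552 = -12781/5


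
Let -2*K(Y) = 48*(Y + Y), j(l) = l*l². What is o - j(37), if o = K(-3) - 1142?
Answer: -51651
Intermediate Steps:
j(l) = l³
K(Y) = -48*Y (K(Y) = -24*(Y + Y) = -24*2*Y = -48*Y)
o = -998 (o = -48*(-3) - 1142 = 144 - 1142 = -998)
o - j(37) = -998 - 1*37³ = -998 - 1*50653 = -998 - 50653 = -51651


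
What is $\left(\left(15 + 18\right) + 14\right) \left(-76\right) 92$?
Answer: $-328624$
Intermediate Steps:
$\left(\left(15 + 18\right) + 14\right) \left(-76\right) 92 = \left(33 + 14\right) \left(-76\right) 92 = 47 \left(-76\right) 92 = \left(-3572\right) 92 = -328624$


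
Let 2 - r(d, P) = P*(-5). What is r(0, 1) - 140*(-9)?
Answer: 1267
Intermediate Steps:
r(d, P) = 2 + 5*P (r(d, P) = 2 - P*(-5) = 2 - (-5)*P = 2 + 5*P)
r(0, 1) - 140*(-9) = (2 + 5*1) - 140*(-9) = (2 + 5) + 1260 = 7 + 1260 = 1267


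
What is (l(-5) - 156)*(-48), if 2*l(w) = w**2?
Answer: 6888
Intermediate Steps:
l(w) = w**2/2
(l(-5) - 156)*(-48) = ((1/2)*(-5)**2 - 156)*(-48) = ((1/2)*25 - 156)*(-48) = (25/2 - 156)*(-48) = -287/2*(-48) = 6888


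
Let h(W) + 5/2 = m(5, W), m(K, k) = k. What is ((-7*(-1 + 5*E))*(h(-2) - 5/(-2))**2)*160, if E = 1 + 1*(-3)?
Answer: 49280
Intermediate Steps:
E = -2 (E = 1 - 3 = -2)
h(W) = -5/2 + W
((-7*(-1 + 5*E))*(h(-2) - 5/(-2))**2)*160 = ((-7*(-1 + 5*(-2)))*((-5/2 - 2) - 5/(-2))**2)*160 = ((-7*(-1 - 10))*(-9/2 - 5*(-1/2))**2)*160 = ((-7*(-11))*(-9/2 + 5/2)**2)*160 = (77*(-2)**2)*160 = (77*4)*160 = 308*160 = 49280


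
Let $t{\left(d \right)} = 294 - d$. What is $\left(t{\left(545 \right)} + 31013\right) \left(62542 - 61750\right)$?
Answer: $24363504$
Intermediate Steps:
$\left(t{\left(545 \right)} + 31013\right) \left(62542 - 61750\right) = \left(\left(294 - 545\right) + 31013\right) \left(62542 - 61750\right) = \left(\left(294 - 545\right) + 31013\right) 792 = \left(-251 + 31013\right) 792 = 30762 \cdot 792 = 24363504$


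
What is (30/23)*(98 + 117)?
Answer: 6450/23 ≈ 280.43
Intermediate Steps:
(30/23)*(98 + 117) = (30*(1/23))*215 = (30/23)*215 = 6450/23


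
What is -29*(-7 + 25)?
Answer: -522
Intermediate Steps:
-29*(-7 + 25) = -29*18 = -522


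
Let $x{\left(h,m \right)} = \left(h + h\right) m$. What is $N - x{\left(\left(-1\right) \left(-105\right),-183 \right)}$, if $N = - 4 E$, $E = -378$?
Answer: $39942$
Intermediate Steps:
$x{\left(h,m \right)} = 2 h m$
$N = 1512$ ($N = \left(-4\right) \left(-378\right) = 1512$)
$N - x{\left(\left(-1\right) \left(-105\right),-183 \right)} = 1512 - 2 \left(\left(-1\right) \left(-105\right)\right) \left(-183\right) = 1512 - 2 \cdot 105 \left(-183\right) = 1512 - -38430 = 1512 + 38430 = 39942$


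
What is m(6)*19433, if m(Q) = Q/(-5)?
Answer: -116598/5 ≈ -23320.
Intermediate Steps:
m(Q) = -Q/5 (m(Q) = Q*(-1/5) = -Q/5)
m(6)*19433 = -1/5*6*19433 = -6/5*19433 = -116598/5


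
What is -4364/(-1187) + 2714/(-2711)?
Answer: 8609286/3217957 ≈ 2.6754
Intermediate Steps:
-4364/(-1187) + 2714/(-2711) = -4364*(-1/1187) + 2714*(-1/2711) = 4364/1187 - 2714/2711 = 8609286/3217957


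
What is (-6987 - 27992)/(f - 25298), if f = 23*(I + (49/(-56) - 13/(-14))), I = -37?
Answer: 1958824/1464275 ≈ 1.3377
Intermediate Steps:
f = -47587/56 (f = 23*(-37 + (49/(-56) - 13/(-14))) = 23*(-37 + (49*(-1/56) - 13*(-1/14))) = 23*(-37 + (-7/8 + 13/14)) = 23*(-37 + 3/56) = 23*(-2069/56) = -47587/56 ≈ -849.77)
(-6987 - 27992)/(f - 25298) = (-6987 - 27992)/(-47587/56 - 25298) = -34979/(-1464275/56) = -34979*(-56/1464275) = 1958824/1464275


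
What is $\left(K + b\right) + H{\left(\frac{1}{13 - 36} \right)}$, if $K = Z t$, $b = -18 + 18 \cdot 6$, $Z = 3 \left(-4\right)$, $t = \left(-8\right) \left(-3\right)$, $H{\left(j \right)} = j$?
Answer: $- \frac{4555}{23} \approx -198.04$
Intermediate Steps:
$t = 24$
$Z = -12$
$b = 90$ ($b = -18 + 108 = 90$)
$K = -288$ ($K = \left(-12\right) 24 = -288$)
$\left(K + b\right) + H{\left(\frac{1}{13 - 36} \right)} = \left(-288 + 90\right) + \frac{1}{13 - 36} = -198 + \frac{1}{-23} = -198 - \frac{1}{23} = - \frac{4555}{23}$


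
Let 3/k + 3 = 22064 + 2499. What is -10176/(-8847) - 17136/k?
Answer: -413705533888/2949 ≈ -1.4029e+8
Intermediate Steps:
k = 3/24560 (k = 3/(-3 + (22064 + 2499)) = 3/(-3 + 24563) = 3/24560 ≈ 0.00012215)
-10176/(-8847) - 17136/k = -10176/(-8847) - 17136/3/24560 = -10176*(-1/8847) - 17136*24560/3 = 3392/2949 - 140286720 = -413705533888/2949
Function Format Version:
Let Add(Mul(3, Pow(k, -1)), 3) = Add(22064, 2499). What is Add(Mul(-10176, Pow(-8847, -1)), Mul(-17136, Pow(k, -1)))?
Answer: Rational(-413705533888, 2949) ≈ -1.4029e+8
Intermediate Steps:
k = Rational(3, 24560) (k = Mul(3, Pow(Add(-3, Add(22064, 2499)), -1)) = Mul(3, Pow(Add(-3, 24563), -1)) = Mul(3, Pow(24560, -1)) = Mul(3, Rational(1, 24560)) = Rational(3, 24560) ≈ 0.00012215)
Add(Mul(-10176, Pow(-8847, -1)), Mul(-17136, Pow(k, -1))) = Add(Mul(-10176, Pow(-8847, -1)), Mul(-17136, Pow(Rational(3, 24560), -1))) = Add(Mul(-10176, Rational(-1, 8847)), Mul(-17136, Rational(24560, 3))) = Add(Rational(3392, 2949), -140286720) = Rational(-413705533888, 2949)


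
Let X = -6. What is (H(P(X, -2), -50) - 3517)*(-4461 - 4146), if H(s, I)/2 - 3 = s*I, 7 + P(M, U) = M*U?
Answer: 34522677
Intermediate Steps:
P(M, U) = -7 + M*U
H(s, I) = 6 + 2*I*s (H(s, I) = 6 + 2*(s*I) = 6 + 2*(I*s) = 6 + 2*I*s)
(H(P(X, -2), -50) - 3517)*(-4461 - 4146) = ((6 + 2*(-50)*(-7 - 6*(-2))) - 3517)*(-4461 - 4146) = ((6 + 2*(-50)*(-7 + 12)) - 3517)*(-8607) = ((6 + 2*(-50)*5) - 3517)*(-8607) = ((6 - 500) - 3517)*(-8607) = (-494 - 3517)*(-8607) = -4011*(-8607) = 34522677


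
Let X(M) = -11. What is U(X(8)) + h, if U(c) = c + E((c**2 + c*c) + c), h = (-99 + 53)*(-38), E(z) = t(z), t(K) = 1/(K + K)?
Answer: 802495/462 ≈ 1737.0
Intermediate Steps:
t(K) = 1/(2*K)
E(z) = 1/(2*z)
h = 1748 (h = -46*(-38) = 1748)
U(c) = c + 1/(2*(c + 2*c**2)) (U(c) = c + 1/(2*((c**2 + c*c) + c)) = c + 1/(2*((c**2 + c**2) + c)) = c + 1/(2*(2*c**2 + c)) = c + 1/(2*(c + 2*c**2)))
U(X(8)) + h = (-11 + (1/2)/(-11*(1 + 2*(-11)))) + 1748 = (-11 + (1/2)*(-1/11)/(1 - 22)) + 1748 = (-11 + (1/2)*(-1/11)/(-21)) + 1748 = (-11 + (1/2)*(-1/11)*(-1/21)) + 1748 = (-11 + 1/462) + 1748 = -5081/462 + 1748 = 802495/462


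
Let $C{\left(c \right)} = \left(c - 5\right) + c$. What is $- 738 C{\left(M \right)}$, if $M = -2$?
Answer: $6642$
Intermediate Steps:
$C{\left(c \right)} = -5 + 2 c$ ($C{\left(c \right)} = \left(-5 + c\right) + c = -5 + 2 c$)
$- 738 C{\left(M \right)} = - 738 \left(-5 + 2 \left(-2\right)\right) = - 738 \left(-5 - 4\right) = \left(-738\right) \left(-9\right) = 6642$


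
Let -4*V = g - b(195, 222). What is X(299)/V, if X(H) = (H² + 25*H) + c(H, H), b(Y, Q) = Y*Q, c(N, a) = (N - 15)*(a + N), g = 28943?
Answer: 1066832/14347 ≈ 74.359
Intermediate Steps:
c(N, a) = (-15 + N)*(N + a)
b(Y, Q) = Q*Y
X(H) = -5*H + 3*H² (X(H) = (H² + 25*H) + (H² - 15*H - 15*H + H*H) = (H² + 25*H) + (H² - 15*H - 15*H + H²) = (H² + 25*H) + (-30*H + 2*H²) = -5*H + 3*H²)
V = 14347/4 (V = -(28943 - 222*195)/4 = -(28943 - 1*43290)/4 = -(28943 - 43290)/4 = -¼*(-14347) = 14347/4 ≈ 3586.8)
X(299)/V = (299*(-5 + 3*299))/(14347/4) = (299*(-5 + 897))*(4/14347) = (299*892)*(4/14347) = 266708*(4/14347) = 1066832/14347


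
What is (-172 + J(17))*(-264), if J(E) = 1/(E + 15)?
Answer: 181599/4 ≈ 45400.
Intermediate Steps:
J(E) = 1/(15 + E)
(-172 + J(17))*(-264) = (-172 + 1/(15 + 17))*(-264) = (-172 + 1/32)*(-264) = -5503/32*(-264) = 181599/4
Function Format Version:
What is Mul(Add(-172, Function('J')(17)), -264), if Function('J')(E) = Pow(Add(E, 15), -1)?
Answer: Rational(181599, 4) ≈ 45400.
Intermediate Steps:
Function('J')(E) = Pow(Add(15, E), -1)
Mul(Add(-172, Function('J')(17)), -264) = Mul(Add(-172, Pow(Add(15, 17), -1)), -264) = Mul(Add(-172, Pow(32, -1)), -264) = Mul(Add(-172, Rational(1, 32)), -264) = Mul(Rational(-5503, 32), -264) = Rational(181599, 4)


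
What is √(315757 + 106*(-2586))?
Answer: √41641 ≈ 204.06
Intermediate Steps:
√(315757 + 106*(-2586)) = √(315757 - 274116) = √41641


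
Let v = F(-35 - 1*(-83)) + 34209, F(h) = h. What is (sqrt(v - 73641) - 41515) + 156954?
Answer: 115439 + 6*I*sqrt(1094) ≈ 1.1544e+5 + 198.45*I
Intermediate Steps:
v = 34257 (v = (-35 - 1*(-83)) + 34209 = (-35 + 83) + 34209 = 48 + 34209 = 34257)
(sqrt(v - 73641) - 41515) + 156954 = (sqrt(34257 - 73641) - 41515) + 156954 = (sqrt(-39384) - 41515) + 156954 = (6*I*sqrt(1094) - 41515) + 156954 = (-41515 + 6*I*sqrt(1094)) + 156954 = 115439 + 6*I*sqrt(1094)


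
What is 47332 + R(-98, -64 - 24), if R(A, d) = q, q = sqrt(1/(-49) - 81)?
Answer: 47332 + I*sqrt(3970)/7 ≈ 47332.0 + 9.0011*I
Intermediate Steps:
q = I*sqrt(3970)/7 (q = sqrt(-1/49 - 81) = sqrt(-3970/49) = I*sqrt(3970)/7 ≈ 9.0011*I)
R(A, d) = I*sqrt(3970)/7
47332 + R(-98, -64 - 24) = 47332 + I*sqrt(3970)/7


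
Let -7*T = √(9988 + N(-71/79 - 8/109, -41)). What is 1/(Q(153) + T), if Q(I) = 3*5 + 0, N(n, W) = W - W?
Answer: 735/1037 + 14*√2497/1037 ≈ 1.3834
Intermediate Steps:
N(n, W) = 0
T = -2*√2497/7 (T = -√(9988 + 0)/7 = -2*√2497/7 ≈ -14.277)
Q(I) = 15 (Q(I) = 15 + 0 = 15)
1/(Q(153) + T) = 1/(15 - 2*√2497/7)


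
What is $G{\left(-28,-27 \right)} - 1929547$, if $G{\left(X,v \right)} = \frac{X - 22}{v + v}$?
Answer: $- \frac{52097744}{27} \approx -1.9295 \cdot 10^{6}$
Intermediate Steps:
$G{\left(X,v \right)} = \frac{-22 + X}{2 v}$
$G{\left(-28,-27 \right)} - 1929547 = \frac{-22 - 28}{2 \left(-27\right)} - 1929547 = \frac{1}{2} \left(- \frac{1}{27}\right) \left(-50\right) - 1929547 = \frac{25}{27} - 1929547 = - \frac{52097744}{27}$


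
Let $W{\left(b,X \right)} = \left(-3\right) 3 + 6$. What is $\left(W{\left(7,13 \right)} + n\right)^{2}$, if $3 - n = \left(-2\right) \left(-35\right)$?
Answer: $4900$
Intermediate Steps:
$W{\left(b,X \right)} = -3$ ($W{\left(b,X \right)} = -9 + 6 = -3$)
$n = -67$ ($n = 3 - \left(-2\right) \left(-35\right) = 3 - 70 = -67$)
$\left(W{\left(7,13 \right)} + n\right)^{2} = \left(-3 - 67\right)^{2} = \left(-70\right)^{2} = 4900$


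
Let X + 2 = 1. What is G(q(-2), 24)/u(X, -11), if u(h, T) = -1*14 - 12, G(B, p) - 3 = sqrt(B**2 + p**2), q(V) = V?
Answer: -3/26 - sqrt(145)/13 ≈ -1.0417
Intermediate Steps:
X = -1 (X = -2 + 1 = -1)
G(B, p) = 3 + sqrt(B**2 + p**2)
u(h, T) = -26 (u(h, T) = -14 - 12 = -26)
G(q(-2), 24)/u(X, -11) = (3 + sqrt((-2)**2 + 24**2))/(-26) = (3 + sqrt(4 + 576))*(-1/26) = (3 + sqrt(580))*(-1/26) = (3 + 2*sqrt(145))*(-1/26) = -3/26 - sqrt(145)/13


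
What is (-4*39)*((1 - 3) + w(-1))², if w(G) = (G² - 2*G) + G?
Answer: 0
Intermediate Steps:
w(G) = G² - G
(-4*39)*((1 - 3) + w(-1))² = (-4*39)*((1 - 3) - (-1 - 1))² = -156*(-2 - 1*(-2))² = -156*(-2 + 2)² = -156*0² = -156*0 = 0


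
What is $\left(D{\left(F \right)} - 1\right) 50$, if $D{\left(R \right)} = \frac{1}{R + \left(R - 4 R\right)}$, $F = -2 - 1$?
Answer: $- \frac{125}{3} \approx -41.667$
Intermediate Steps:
$F = -3$ ($F = -2 - 1 = -3$)
$D{\left(R \right)} = - \frac{1}{2 R}$ ($D{\left(R \right)} = \frac{1}{R - 3 R} = \frac{1}{\left(-2\right) R} = - \frac{1}{2 R}$)
$\left(D{\left(F \right)} - 1\right) 50 = \left(- \frac{1}{2 \left(-3\right)} - 1\right) 50 = \left(\left(- \frac{1}{2}\right) \left(- \frac{1}{3}\right) - 1\right) 50 = \left(\frac{1}{6} - 1\right) 50 = \left(- \frac{5}{6}\right) 50 = - \frac{125}{3}$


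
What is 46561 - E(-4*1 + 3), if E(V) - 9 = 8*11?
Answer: 46464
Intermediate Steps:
E(V) = 97 (E(V) = 9 + 8*11 = 9 + 88 = 97)
46561 - E(-4*1 + 3) = 46561 - 1*97 = 46561 - 97 = 46464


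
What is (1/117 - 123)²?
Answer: 207072100/13689 ≈ 15127.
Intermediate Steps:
(1/117 - 123)² = (-14390/117)² = 207072100/13689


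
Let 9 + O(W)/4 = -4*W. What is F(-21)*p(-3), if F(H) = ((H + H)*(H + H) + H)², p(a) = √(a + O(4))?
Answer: 3038049*I*√103 ≈ 3.0833e+7*I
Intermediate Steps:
O(W) = -36 - 16*W (O(W) = -36 + 4*(-4*W) = -36 - 16*W)
p(a) = √(-100 + a) (p(a) = √(a + (-36 - 16*4)) = √(a + (-36 - 64)) = √(a - 100) = √(-100 + a))
F(H) = (H + 4*H²)² (F(H) = ((2*H)*(2*H) + H)² = (4*H² + H)² = (H + 4*H²)²)
F(-21)*p(-3) = ((-21)²*(1 + 4*(-21))²)*√(-100 - 3) = (441*(1 - 84)²)*√(-103) = (441*(-83)²)*(I*√103) = (441*6889)*(I*√103) = 3038049*(I*√103) = 3038049*I*√103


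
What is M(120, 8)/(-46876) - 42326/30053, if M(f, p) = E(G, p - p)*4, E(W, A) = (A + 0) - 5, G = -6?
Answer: -495868129/352191107 ≈ -1.4080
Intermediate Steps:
E(W, A) = -5 + A (E(W, A) = A - 5 = -5 + A)
M(f, p) = -20 (M(f, p) = (-5 + (p - p))*4 = (-5 + 0)*4 = -5*4 = -20)
M(120, 8)/(-46876) - 42326/30053 = -20/(-46876) - 42326/30053 = -20*(-1/46876) - 42326*1/30053 = 5/11719 - 42326/30053 = -495868129/352191107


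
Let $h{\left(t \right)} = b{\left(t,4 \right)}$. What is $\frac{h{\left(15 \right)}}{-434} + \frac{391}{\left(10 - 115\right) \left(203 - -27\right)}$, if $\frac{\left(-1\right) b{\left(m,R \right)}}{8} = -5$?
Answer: $- \frac{3527}{32550} \approx -0.10836$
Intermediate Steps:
$b{\left(m,R \right)} = 40$ ($b{\left(m,R \right)} = \left(-8\right) \left(-5\right) = 40$)
$h{\left(t \right)} = 40$
$\frac{h{\left(15 \right)}}{-434} + \frac{391}{\left(10 - 115\right) \left(203 - -27\right)} = \frac{40}{-434} + \frac{391}{\left(10 - 115\right) \left(203 - -27\right)} = 40 \left(- \frac{1}{434}\right) + \frac{391}{\left(-105\right) \left(203 + \left(28 - 1\right)\right)} = - \frac{20}{217} + \frac{391}{\left(-105\right) \left(203 + 27\right)} = - \frac{20}{217} + \frac{391}{\left(-105\right) 230} = - \frac{20}{217} + \frac{391}{-24150} = - \frac{20}{217} + 391 \left(- \frac{1}{24150}\right) = - \frac{20}{217} - \frac{17}{1050} = - \frac{3527}{32550}$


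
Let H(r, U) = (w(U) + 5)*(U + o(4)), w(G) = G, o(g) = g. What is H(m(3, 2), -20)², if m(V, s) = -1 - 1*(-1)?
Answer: 57600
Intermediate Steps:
m(V, s) = 0 (m(V, s) = -1 + 1 = 0)
H(r, U) = (4 + U)*(5 + U) (H(r, U) = (U + 5)*(U + 4) = (5 + U)*(4 + U) = (4 + U)*(5 + U))
H(m(3, 2), -20)² = (20 + (-20)² + 9*(-20))² = (20 + 400 - 180)² = 240² = 57600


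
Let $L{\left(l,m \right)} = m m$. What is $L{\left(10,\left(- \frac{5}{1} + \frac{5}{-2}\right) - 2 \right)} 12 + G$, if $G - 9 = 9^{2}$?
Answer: $1173$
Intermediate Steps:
$G = 90$ ($G = 9 + 9^{2} = 9 + 81 = 90$)
$L{\left(l,m \right)} = m^{2}$
$L{\left(10,\left(- \frac{5}{1} + \frac{5}{-2}\right) - 2 \right)} 12 + G = \left(\left(- \frac{5}{1} + \frac{5}{-2}\right) - 2\right)^{2} \cdot 12 + 90 = \left(\left(\left(-5\right) 1 + 5 \left(- \frac{1}{2}\right)\right) - 2\right)^{2} \cdot 12 + 90 = \left(\left(-5 - \frac{5}{2}\right) - 2\right)^{2} \cdot 12 + 90 = \left(- \frac{15}{2} - 2\right)^{2} \cdot 12 + 90 = \left(- \frac{19}{2}\right)^{2} \cdot 12 + 90 = \frac{361}{4} \cdot 12 + 90 = 1083 + 90 = 1173$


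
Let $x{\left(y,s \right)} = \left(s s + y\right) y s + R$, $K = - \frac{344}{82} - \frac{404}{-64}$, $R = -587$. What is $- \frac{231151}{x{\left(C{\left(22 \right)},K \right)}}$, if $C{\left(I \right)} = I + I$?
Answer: $- \frac{16313505864704}{277355074247} \approx -58.818$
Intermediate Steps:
$C{\left(I \right)} = 2 I$
$K = \frac{1389}{656}$ ($K = \left(-344\right) \frac{1}{82} - - \frac{101}{16} = - \frac{172}{41} + \frac{101}{16} = \frac{1389}{656} \approx 2.1174$)
$x{\left(y,s \right)} = -587 + s y \left(y + s^{2}\right)$ ($x{\left(y,s \right)} = \left(s s + y\right) y s - 587 = \left(s^{2} + y\right) y s - 587 = \left(y + s^{2}\right) y s - 587 = y \left(y + s^{2}\right) s - 587 = s y \left(y + s^{2}\right) - 587 = -587 + s y \left(y + s^{2}\right)$)
$- \frac{231151}{x{\left(C{\left(22 \right)},K \right)}} = - \frac{231151}{-587 + \frac{1389 \left(2 \cdot 22\right)^{2}}{656} + 2 \cdot 22 \left(\frac{1389}{656}\right)^{3}} = - \frac{231151}{-587 + \frac{1389 \cdot 44^{2}}{656} + 44 \cdot \frac{2679826869}{282300416}} = - \frac{231151}{-587 + \frac{1389}{656} \cdot 1936 + \frac{29478095559}{70575104}} = - \frac{231151}{-587 + \frac{168069}{41} + \frac{29478095559}{70575104}} = - \frac{231151}{\frac{277355074247}{70575104}} = \left(-231151\right) \frac{70575104}{277355074247} = - \frac{16313505864704}{277355074247}$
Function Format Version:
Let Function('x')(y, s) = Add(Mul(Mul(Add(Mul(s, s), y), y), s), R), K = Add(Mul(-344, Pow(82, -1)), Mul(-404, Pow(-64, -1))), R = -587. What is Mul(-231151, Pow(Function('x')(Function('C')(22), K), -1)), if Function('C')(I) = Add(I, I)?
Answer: Rational(-16313505864704, 277355074247) ≈ -58.818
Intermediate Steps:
Function('C')(I) = Mul(2, I)
K = Rational(1389, 656) (K = Add(Mul(-344, Rational(1, 82)), Mul(-404, Rational(-1, 64))) = Add(Rational(-172, 41), Rational(101, 16)) = Rational(1389, 656) ≈ 2.1174)
Function('x')(y, s) = Add(-587, Mul(s, y, Add(y, Pow(s, 2)))) (Function('x')(y, s) = Add(Mul(Mul(Add(Mul(s, s), y), y), s), -587) = Add(Mul(Mul(Add(Pow(s, 2), y), y), s), -587) = Add(Mul(Mul(Add(y, Pow(s, 2)), y), s), -587) = Add(Mul(Mul(y, Add(y, Pow(s, 2))), s), -587) = Add(Mul(s, y, Add(y, Pow(s, 2))), -587) = Add(-587, Mul(s, y, Add(y, Pow(s, 2)))))
Mul(-231151, Pow(Function('x')(Function('C')(22), K), -1)) = Mul(-231151, Pow(Add(-587, Mul(Rational(1389, 656), Pow(Mul(2, 22), 2)), Mul(Mul(2, 22), Pow(Rational(1389, 656), 3))), -1)) = Mul(-231151, Pow(Add(-587, Mul(Rational(1389, 656), Pow(44, 2)), Mul(44, Rational(2679826869, 282300416))), -1)) = Mul(-231151, Pow(Add(-587, Mul(Rational(1389, 656), 1936), Rational(29478095559, 70575104)), -1)) = Mul(-231151, Pow(Add(-587, Rational(168069, 41), Rational(29478095559, 70575104)), -1)) = Mul(-231151, Pow(Rational(277355074247, 70575104), -1)) = Mul(-231151, Rational(70575104, 277355074247)) = Rational(-16313505864704, 277355074247)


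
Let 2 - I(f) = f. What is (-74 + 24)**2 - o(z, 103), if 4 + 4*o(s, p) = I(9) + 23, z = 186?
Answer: 2497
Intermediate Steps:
I(f) = 2 - f
o(s, p) = 3 (o(s, p) = -1 + ((2 - 1*9) + 23)/4 = -1 + ((2 - 9) + 23)/4 = -1 + (-7 + 23)/4 = -1 + (1/4)*16 = -1 + 4 = 3)
(-74 + 24)**2 - o(z, 103) = (-74 + 24)**2 - 1*3 = (-50)**2 - 3 = 2500 - 3 = 2497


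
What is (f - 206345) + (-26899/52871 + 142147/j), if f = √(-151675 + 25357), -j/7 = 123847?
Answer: -1351133871403009/6547914737 + I*√126318 ≈ -2.0635e+5 + 355.41*I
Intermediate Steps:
j = -866929 (j = -7*123847 = -866929)
f = I*√126318 (f = √(-126318) = I*√126318 ≈ 355.41*I)
(f - 206345) + (-26899/52871 + 142147/j) = (I*√126318 - 206345) + (-26899/52871 + 142147/(-866929)) = (-206345 + I*√126318) + (-26899*1/52871 + 142147*(-1/866929)) = (-206345 + I*√126318) + (-26899/52871 - 142147/866929) = (-206345 + I*√126318) - 4404996744/6547914737 = -1351133871403009/6547914737 + I*√126318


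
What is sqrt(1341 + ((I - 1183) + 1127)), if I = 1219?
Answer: 2*sqrt(626) ≈ 50.040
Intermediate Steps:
sqrt(1341 + ((I - 1183) + 1127)) = sqrt(1341 + ((1219 - 1183) + 1127)) = sqrt(1341 + (36 + 1127)) = sqrt(1341 + 1163) = sqrt(2504) = 2*sqrt(626)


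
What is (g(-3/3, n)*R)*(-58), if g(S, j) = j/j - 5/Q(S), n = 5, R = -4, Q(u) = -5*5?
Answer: 1392/5 ≈ 278.40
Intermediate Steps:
Q(u) = -25
g(S, j) = 6/5 (g(S, j) = j/j - 5/(-25) = 1 - 5*(-1/25) = 1 + 1/5 = 6/5)
(g(-3/3, n)*R)*(-58) = ((6/5)*(-4))*(-58) = -24/5*(-58) = 1392/5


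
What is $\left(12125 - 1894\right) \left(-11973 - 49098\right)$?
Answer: $-624817401$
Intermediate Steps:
$\left(12125 - 1894\right) \left(-11973 - 49098\right) = 10231 \left(-61071\right) = -624817401$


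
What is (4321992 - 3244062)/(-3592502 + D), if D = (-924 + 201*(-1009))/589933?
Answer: -635906478690/2119335686099 ≈ -0.30005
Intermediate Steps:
D = -203733/589933 (D = (-924 - 202809)*(1/589933) = -203733*1/589933 = -203733/589933 ≈ -0.34535)
(4321992 - 3244062)/(-3592502 + D) = (4321992 - 3244062)/(-3592502 - 203733/589933) = 1077930/(-2119335686099/589933) = 1077930*(-589933/2119335686099) = -635906478690/2119335686099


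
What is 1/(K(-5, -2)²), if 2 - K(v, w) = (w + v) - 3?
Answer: 1/144 ≈ 0.0069444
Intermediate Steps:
K(v, w) = 5 - v - w (K(v, w) = 2 - ((w + v) - 3) = 2 - ((v + w) - 3) = 2 - (-3 + v + w) = 2 + (3 - v - w) = 5 - v - w)
1/(K(-5, -2)²) = 1/((5 - 1*(-5) - 1*(-2))²) = 1/((5 + 5 + 2)²) = 1/(12²) = 1/144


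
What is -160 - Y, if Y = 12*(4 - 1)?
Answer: -196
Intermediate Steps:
Y = 36 (Y = 12*3 = 36)
-160 - Y = -160 - 1*36 = -160 - 36 = -196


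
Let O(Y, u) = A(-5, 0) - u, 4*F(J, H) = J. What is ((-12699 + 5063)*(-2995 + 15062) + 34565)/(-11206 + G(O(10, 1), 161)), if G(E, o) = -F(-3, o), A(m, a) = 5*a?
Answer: 368436188/44821 ≈ 8220.2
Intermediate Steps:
F(J, H) = J/4
O(Y, u) = -u (O(Y, u) = 5*0 - u = 0 - u = -u)
G(E, o) = ¾ (G(E, o) = -(-3)/4 = -1*(-¾) = ¾)
((-12699 + 5063)*(-2995 + 15062) + 34565)/(-11206 + G(O(10, 1), 161)) = ((-12699 + 5063)*(-2995 + 15062) + 34565)/(-11206 + ¾) = (-7636*12067 + 34565)/(-44821/4) = (-92143612 + 34565)*(-4/44821) = -92109047*(-4/44821) = 368436188/44821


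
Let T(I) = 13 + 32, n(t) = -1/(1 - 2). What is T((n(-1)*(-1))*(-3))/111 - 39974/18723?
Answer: -15167/8769 ≈ -1.7296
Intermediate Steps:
n(t) = 1 (n(t) = -1/(-1) = -1*(-1) = 1)
T(I) = 45
T((n(-1)*(-1))*(-3))/111 - 39974/18723 = 45/111 - 39974/18723 = 45*(1/111) - 39974*1/18723 = 15/37 - 506/237 = -15167/8769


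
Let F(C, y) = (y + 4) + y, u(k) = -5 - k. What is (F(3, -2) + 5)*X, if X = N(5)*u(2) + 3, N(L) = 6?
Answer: -195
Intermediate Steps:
X = -39 (X = 6*(-5 - 1*2) + 3 = 6*(-5 - 2) + 3 = 6*(-7) + 3 = -42 + 3 = -39)
F(C, y) = 4 + 2*y (F(C, y) = (4 + y) + y = 4 + 2*y)
(F(3, -2) + 5)*X = ((4 + 2*(-2)) + 5)*(-39) = ((4 - 4) + 5)*(-39) = (0 + 5)*(-39) = 5*(-39) = -195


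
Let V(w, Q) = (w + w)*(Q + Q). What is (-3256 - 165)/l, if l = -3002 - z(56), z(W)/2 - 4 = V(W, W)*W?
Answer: 3421/1407938 ≈ 0.0024298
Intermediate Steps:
V(w, Q) = 4*Q*w (V(w, Q) = (2*w)*(2*Q) = 4*Q*w)
z(W) = 8 + 8*W**3 (z(W) = 8 + 2*((4*W*W)*W) = 8 + 2*((4*W**2)*W) = 8 + 2*(4*W**3) = 8 + 8*W**3)
l = -1407938 (l = -3002 - (8 + 8*56**3) = -3002 - (8 + 8*175616) = -3002 - (8 + 1404928) = -3002 - 1*1404936 = -3002 - 1404936 = -1407938)
(-3256 - 165)/l = (-3256 - 165)/(-1407938) = -3421*(-1/1407938) = 3421/1407938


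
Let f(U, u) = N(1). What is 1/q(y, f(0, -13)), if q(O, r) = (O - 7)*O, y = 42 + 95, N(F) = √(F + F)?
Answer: 1/17810 ≈ 5.6148e-5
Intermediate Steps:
N(F) = √2*√F (N(F) = √(2*F) = √2*√F)
f(U, u) = √2 (f(U, u) = √2*√1 = √2*1 = √2)
y = 137
q(O, r) = O*(-7 + O) (q(O, r) = (-7 + O)*O = O*(-7 + O))
1/q(y, f(0, -13)) = 1/(137*(-7 + 137)) = 1/(137*130) = 1/17810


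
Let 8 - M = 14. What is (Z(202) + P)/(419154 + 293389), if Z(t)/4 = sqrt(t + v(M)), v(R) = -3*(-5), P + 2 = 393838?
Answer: 393836/712543 + 4*sqrt(217)/712543 ≈ 0.55280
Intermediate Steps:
M = -6 (M = 8 - 1*14 = 8 - 14 = -6)
P = 393836 (P = -2 + 393838 = 393836)
v(R) = 15
Z(t) = 4*sqrt(15 + t) (Z(t) = 4*sqrt(t + 15) = 4*sqrt(15 + t))
(Z(202) + P)/(419154 + 293389) = (4*sqrt(15 + 202) + 393836)/(419154 + 293389) = (4*sqrt(217) + 393836)/712543 = (393836 + 4*sqrt(217))*(1/712543) = 393836/712543 + 4*sqrt(217)/712543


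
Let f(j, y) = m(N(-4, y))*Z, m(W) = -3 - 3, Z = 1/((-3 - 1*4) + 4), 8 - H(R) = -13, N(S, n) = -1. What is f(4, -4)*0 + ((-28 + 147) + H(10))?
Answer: 140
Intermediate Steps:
H(R) = 21 (H(R) = 8 - 1*(-13) = 8 + 13 = 21)
Z = -⅓ (Z = 1/((-3 - 4) + 4) = 1/(-7 + 4) = 1/(-3) = -⅓ ≈ -0.33333)
m(W) = -6
f(j, y) = 2 (f(j, y) = -6*(-⅓) = 2)
f(4, -4)*0 + ((-28 + 147) + H(10)) = 2*0 + ((-28 + 147) + 21) = 0 + (119 + 21) = 0 + 140 = 140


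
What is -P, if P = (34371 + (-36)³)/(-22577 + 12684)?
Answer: -945/761 ≈ -1.2418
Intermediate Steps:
P = 945/761 (P = (34371 - 46656)/(-9893) = -12285*(-1/9893) = 945/761 ≈ 1.2418)
-P = -1*945/761 = -945/761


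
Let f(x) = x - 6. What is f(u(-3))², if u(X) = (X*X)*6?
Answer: 2304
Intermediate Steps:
u(X) = 6*X² (u(X) = X²*6 = 6*X²)
f(x) = -6 + x
f(u(-3))² = (-6 + 6*(-3)²)² = (-6 + 6*9)² = (-6 + 54)² = 48² = 2304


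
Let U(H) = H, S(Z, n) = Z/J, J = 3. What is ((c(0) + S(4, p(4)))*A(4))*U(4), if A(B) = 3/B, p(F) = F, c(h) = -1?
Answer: 1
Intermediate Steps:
S(Z, n) = Z/3
((c(0) + S(4, p(4)))*A(4))*U(4) = ((-1 + (⅓)*4)*(3/4))*4 = ((-1 + 4/3)*(3*(¼)))*4 = ((⅓)*(¾))*4 = (¼)*4 = 1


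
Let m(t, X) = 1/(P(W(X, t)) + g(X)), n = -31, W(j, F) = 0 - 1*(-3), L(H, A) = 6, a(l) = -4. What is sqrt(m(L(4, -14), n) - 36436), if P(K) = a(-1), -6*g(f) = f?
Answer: I*sqrt(1785322)/7 ≈ 190.88*I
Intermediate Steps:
W(j, F) = 3 (W(j, F) = 0 + 3 = 3)
g(f) = -f/6
P(K) = -4
m(t, X) = 1/(-4 - X/6)
sqrt(m(L(4, -14), n) - 36436) = sqrt(-6/(24 - 31) - 36436) = sqrt(-6/(-7) - 36436) = sqrt(-6*(-1/7) - 36436) = sqrt(6/7 - 36436) = sqrt(-255046/7) = I*sqrt(1785322)/7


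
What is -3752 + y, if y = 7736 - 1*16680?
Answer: -12696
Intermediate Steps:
y = -8944 (y = 7736 - 16680 = -8944)
-3752 + y = -3752 - 8944 = -12696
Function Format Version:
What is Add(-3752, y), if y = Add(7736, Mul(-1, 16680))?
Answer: -12696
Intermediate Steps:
y = -8944 (y = Add(7736, -16680) = -8944)
Add(-3752, y) = Add(-3752, -8944) = -12696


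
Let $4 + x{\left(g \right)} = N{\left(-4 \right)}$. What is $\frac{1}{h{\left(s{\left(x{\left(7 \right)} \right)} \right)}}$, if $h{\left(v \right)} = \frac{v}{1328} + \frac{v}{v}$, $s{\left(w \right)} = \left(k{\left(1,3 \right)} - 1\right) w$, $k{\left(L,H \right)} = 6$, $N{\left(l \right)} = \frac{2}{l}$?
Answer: $\frac{2656}{2611} \approx 1.0172$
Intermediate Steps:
$x{\left(g \right)} = - \frac{9}{2}$ ($x{\left(g \right)} = -4 + \frac{2}{-4} = -4 + 2 \left(- \frac{1}{4}\right) = -4 - \frac{1}{2} = - \frac{9}{2}$)
$s{\left(w \right)} = 5 w$ ($s{\left(w \right)} = \left(6 - 1\right) w = 5 w$)
$h{\left(v \right)} = 1 + \frac{v}{1328}$ ($h{\left(v \right)} = v \frac{1}{1328} + 1 = \frac{v}{1328} + 1 = 1 + \frac{v}{1328}$)
$\frac{1}{h{\left(s{\left(x{\left(7 \right)} \right)} \right)}} = \frac{1}{1 + \frac{5 \left(- \frac{9}{2}\right)}{1328}} = \frac{1}{1 + \frac{1}{1328} \left(- \frac{45}{2}\right)} = \frac{1}{1 - \frac{45}{2656}} = \frac{1}{\frac{2611}{2656}} = \frac{2656}{2611}$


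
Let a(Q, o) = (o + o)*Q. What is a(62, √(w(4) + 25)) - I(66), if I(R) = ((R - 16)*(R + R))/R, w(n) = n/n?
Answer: -100 + 124*√26 ≈ 532.28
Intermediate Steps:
w(n) = 1
I(R) = -32 + 2*R (I(R) = ((-16 + R)*(2*R))/R = (2*R*(-16 + R))/R = -32 + 2*R)
a(Q, o) = 2*Q*o (a(Q, o) = (2*o)*Q = 2*Q*o)
a(62, √(w(4) + 25)) - I(66) = 2*62*√(1 + 25) - (-32 + 2*66) = 2*62*√26 - (-32 + 132) = 124*√26 - 1*100 = 124*√26 - 100 = -100 + 124*√26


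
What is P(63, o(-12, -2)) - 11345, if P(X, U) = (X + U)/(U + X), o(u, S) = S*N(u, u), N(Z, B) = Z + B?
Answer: -11344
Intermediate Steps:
N(Z, B) = B + Z
o(u, S) = 2*S*u (o(u, S) = S*(u + u) = S*(2*u) = 2*S*u)
P(X, U) = 1 (P(X, U) = (U + X)/(U + X) = 1)
P(63, o(-12, -2)) - 11345 = 1 - 11345 = -11344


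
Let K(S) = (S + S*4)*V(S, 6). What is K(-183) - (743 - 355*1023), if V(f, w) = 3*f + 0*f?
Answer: 864757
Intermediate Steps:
V(f, w) = 3*f (V(f, w) = 3*f + 0 = 3*f)
K(S) = 15*S**2 (K(S) = (S + S*4)*(3*S) = (S + 4*S)*(3*S) = (5*S)*(3*S) = 15*S**2)
K(-183) - (743 - 355*1023) = 15*(-183)**2 - (743 - 355*1023) = 15*33489 - (743 - 363165) = 502335 - 1*(-362422) = 502335 + 362422 = 864757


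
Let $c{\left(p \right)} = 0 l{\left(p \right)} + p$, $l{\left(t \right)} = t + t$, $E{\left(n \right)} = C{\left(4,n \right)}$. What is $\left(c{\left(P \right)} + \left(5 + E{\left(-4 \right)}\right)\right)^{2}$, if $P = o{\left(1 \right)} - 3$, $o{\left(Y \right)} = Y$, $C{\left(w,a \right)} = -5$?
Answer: $4$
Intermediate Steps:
$E{\left(n \right)} = -5$
$l{\left(t \right)} = 2 t$
$P = -2$ ($P = 1 - 3 = -2$)
$c{\left(p \right)} = p$ ($c{\left(p \right)} = 0 \cdot 2 p + p = 0 + p = p$)
$\left(c{\left(P \right)} + \left(5 + E{\left(-4 \right)}\right)\right)^{2} = \left(-2 + \left(5 - 5\right)\right)^{2} = \left(-2 + 0\right)^{2} = \left(-2\right)^{2} = 4$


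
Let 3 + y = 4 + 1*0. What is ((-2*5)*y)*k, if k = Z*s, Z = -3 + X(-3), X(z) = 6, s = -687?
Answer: 20610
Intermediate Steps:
y = 1 (y = -3 + (4 + 1*0) = -3 + (4 + 0) = -3 + 4 = 1)
Z = 3 (Z = -3 + 6 = 3)
k = -2061 (k = 3*(-687) = -2061)
((-2*5)*y)*k = (-2*5*1)*(-2061) = -10*1*(-2061) = -10*(-2061) = 20610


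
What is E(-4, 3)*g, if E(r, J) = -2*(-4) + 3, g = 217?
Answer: 2387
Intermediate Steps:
E(r, J) = 11 (E(r, J) = 8 + 3 = 11)
E(-4, 3)*g = 11*217 = 2387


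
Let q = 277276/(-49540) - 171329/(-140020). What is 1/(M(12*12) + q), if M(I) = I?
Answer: 346829540/48426626417 ≈ 0.0071620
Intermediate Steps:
q = -1516827343/346829540 (q = 277276*(-1/49540) - 171329*(-1/140020) = -69319/12385 + 171329/140020 = -1516827343/346829540 ≈ -4.3734)
1/(M(12*12) + q) = 1/(12*12 - 1516827343/346829540) = 1/(144 - 1516827343/346829540) = 1/(48426626417/346829540) = 346829540/48426626417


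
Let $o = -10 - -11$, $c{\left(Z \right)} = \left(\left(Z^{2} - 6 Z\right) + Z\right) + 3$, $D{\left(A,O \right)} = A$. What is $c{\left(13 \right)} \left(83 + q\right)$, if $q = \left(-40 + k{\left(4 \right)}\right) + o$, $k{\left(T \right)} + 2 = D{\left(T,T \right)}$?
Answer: $4922$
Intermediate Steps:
$k{\left(T \right)} = -2 + T$
$c{\left(Z \right)} = 3 + Z^{2} - 5 Z$ ($c{\left(Z \right)} = \left(Z^{2} - 5 Z\right) + 3 = 3 + Z^{2} - 5 Z$)
$o = 1$ ($o = -10 + 11 = 1$)
$q = -37$ ($q = \left(-40 + \left(-2 + 4\right)\right) + 1 = \left(-40 + 2\right) + 1 = -38 + 1 = -37$)
$c{\left(13 \right)} \left(83 + q\right) = \left(3 + 13^{2} - 65\right) \left(83 - 37\right) = \left(3 + 169 - 65\right) 46 = 107 \cdot 46 = 4922$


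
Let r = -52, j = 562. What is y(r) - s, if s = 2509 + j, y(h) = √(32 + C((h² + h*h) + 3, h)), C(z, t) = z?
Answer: -3071 + √5443 ≈ -2997.2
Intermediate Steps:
y(h) = √(35 + 2*h²) (y(h) = √(32 + ((h² + h*h) + 3)) = √(32 + ((h² + h²) + 3)) = √(32 + (2*h² + 3)) = √(32 + (3 + 2*h²)) = √(35 + 2*h²))
s = 3071 (s = 2509 + 562 = 3071)
y(r) - s = √(35 + 2*(-52)²) - 1*3071 = √(35 + 2*2704) - 3071 = √(35 + 5408) - 3071 = √5443 - 3071 = -3071 + √5443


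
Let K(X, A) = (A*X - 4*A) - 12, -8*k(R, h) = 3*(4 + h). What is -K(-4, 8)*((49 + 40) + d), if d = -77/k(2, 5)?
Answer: 229444/27 ≈ 8497.9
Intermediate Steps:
k(R, h) = -3/2 - 3*h/8 (k(R, h) = -3*(4 + h)/8 = -(12 + 3*h)/8 = -3/2 - 3*h/8)
d = 616/27 (d = -77/(-3/2 - 3/8*5) = -77/(-3/2 - 15/8) = -77/(-27/8) = -77*(-8/27) = 616/27 ≈ 22.815)
K(X, A) = -12 - 4*A + A*X (K(X, A) = (-4*A + A*X) - 12 = -12 - 4*A + A*X)
-K(-4, 8)*((49 + 40) + d) = -(-12 - 4*8 + 8*(-4))*((49 + 40) + 616/27) = -(-12 - 32 - 32)*(89 + 616/27) = -(-76)*3019/27 = -1*(-229444/27) = 229444/27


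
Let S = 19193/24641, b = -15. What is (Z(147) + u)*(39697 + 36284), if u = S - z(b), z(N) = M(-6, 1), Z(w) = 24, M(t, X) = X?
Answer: 44520003216/24641 ≈ 1.8067e+6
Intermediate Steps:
z(N) = 1
S = 19193/24641 (S = 19193*(1/24641) = 19193/24641 ≈ 0.77890)
u = -5448/24641 (u = 19193/24641 - 1*1 = 19193/24641 - 1 = -5448/24641 ≈ -0.22109)
(Z(147) + u)*(39697 + 36284) = (24 - 5448/24641)*(39697 + 36284) = (585936/24641)*75981 = 44520003216/24641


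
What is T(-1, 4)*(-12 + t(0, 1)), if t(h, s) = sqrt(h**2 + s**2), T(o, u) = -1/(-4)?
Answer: -11/4 ≈ -2.7500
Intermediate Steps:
T(o, u) = 1/4 (T(o, u) = -1*(-1/4) = 1/4)
T(-1, 4)*(-12 + t(0, 1)) = (-12 + sqrt(0**2 + 1**2))/4 = (-12 + sqrt(0 + 1))/4 = (-12 + sqrt(1))/4 = (-12 + 1)/4 = (1/4)*(-11) = -11/4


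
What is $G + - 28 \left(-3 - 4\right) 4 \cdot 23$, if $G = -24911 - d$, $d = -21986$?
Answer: $15107$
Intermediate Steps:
$G = -2925$ ($G = -24911 - -21986 = -24911 + 21986 = -2925$)
$G + - 28 \left(-3 - 4\right) 4 \cdot 23 = -2925 + - 28 \left(-3 - 4\right) 4 \cdot 23 = -2925 + - 28 \left(\left(-7\right) 4\right) 23 = -2925 + \left(-28\right) \left(-28\right) 23 = -2925 + 784 \cdot 23 = -2925 + 18032 = 15107$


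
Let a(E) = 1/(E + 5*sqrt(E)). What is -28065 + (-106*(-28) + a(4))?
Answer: -351357/14 ≈ -25097.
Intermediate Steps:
-28065 + (-106*(-28) + a(4)) = -28065 + (-106*(-28) + 1/(4 + 5*sqrt(4))) = -28065 + (2968 + 1/(4 + 5*2)) = -28065 + (2968 + 1/(4 + 10)) = -28065 + (2968 + 1/14) = -28065 + 41553/14 = -351357/14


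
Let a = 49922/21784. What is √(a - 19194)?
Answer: I*√569205264901/5446 ≈ 138.53*I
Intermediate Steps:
a = 24961/10892 (a = 49922*(1/21784) = 24961/10892 ≈ 2.2917)
√(a - 19194) = √(24961/10892 - 19194) = √(-209036087/10892) = I*√569205264901/5446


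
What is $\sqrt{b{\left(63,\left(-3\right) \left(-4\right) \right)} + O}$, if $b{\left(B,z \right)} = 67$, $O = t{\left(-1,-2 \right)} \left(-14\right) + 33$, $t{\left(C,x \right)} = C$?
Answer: $\sqrt{114} \approx 10.677$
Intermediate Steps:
$O = 47$ ($O = \left(-1\right) \left(-14\right) + 33 = 14 + 33 = 47$)
$\sqrt{b{\left(63,\left(-3\right) \left(-4\right) \right)} + O} = \sqrt{67 + 47} = \sqrt{114}$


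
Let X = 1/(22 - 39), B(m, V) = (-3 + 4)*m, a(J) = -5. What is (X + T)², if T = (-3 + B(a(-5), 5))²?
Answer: 1181569/289 ≈ 4088.5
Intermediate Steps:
B(m, V) = m (B(m, V) = 1*m = m)
T = 64 (T = (-3 - 5)² = (-8)² = 64)
X = -1/17 (X = 1/(-17) = -1/17 ≈ -0.058824)
(X + T)² = (-1/17 + 64)² = (1087/17)² = 1181569/289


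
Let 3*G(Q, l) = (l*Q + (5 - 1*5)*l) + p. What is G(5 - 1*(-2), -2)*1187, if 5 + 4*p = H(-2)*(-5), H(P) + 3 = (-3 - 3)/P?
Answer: -72407/12 ≈ -6033.9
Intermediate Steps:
H(P) = -3 - 6/P (H(P) = -3 + (-3 - 3)/P = -3 - 6/P)
p = -5/4 (p = -5/4 + ((-3 - 6/(-2))*(-5))/4 = -5/4 + ((-3 - 6*(-1/2))*(-5))/4 = -5/4 + ((-3 + 3)*(-5))/4 = -5/4 + (0*(-5))/4 = -5/4 + (1/4)*0 = -5/4 + 0 = -5/4 ≈ -1.2500)
G(Q, l) = -5/12 + Q*l/3 (G(Q, l) = ((l*Q + (5 - 1*5)*l) - 5/4)/3 = ((Q*l + (5 - 5)*l) - 5/4)/3 = ((Q*l + 0*l) - 5/4)/3 = ((Q*l + 0) - 5/4)/3 = (Q*l - 5/4)/3 = (-5/4 + Q*l)/3 = -5/12 + Q*l/3)
G(5 - 1*(-2), -2)*1187 = (-5/12 + (1/3)*(5 - 1*(-2))*(-2))*1187 = (-5/12 + (1/3)*(5 + 2)*(-2))*1187 = (-5/12 + (1/3)*7*(-2))*1187 = (-5/12 - 14/3)*1187 = -61/12*1187 = -72407/12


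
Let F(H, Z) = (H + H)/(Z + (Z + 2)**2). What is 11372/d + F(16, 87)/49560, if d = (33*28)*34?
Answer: 38160176/105420315 ≈ 0.36198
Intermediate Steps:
d = 31416 (d = 924*34 = 31416)
F(H, Z) = 2*H/(Z + (2 + Z)**2) (F(H, Z) = (2*H)/(Z + (2 + Z)**2) = 2*H/(Z + (2 + Z)**2))
11372/d + F(16, 87)/49560 = 11372/31416 + (2*16/(87 + (2 + 87)**2))/49560 = 11372*(1/31416) + (2*16/(87 + 89**2))*(1/49560) = 2843/7854 + (2*16/(87 + 7921))*(1/49560) = 2843/7854 + (2*16/8008)*(1/49560) = 2843/7854 + (2*16*(1/8008))*(1/49560) = 2843/7854 + (4/1001)*(1/49560) = 2843/7854 + 1/12402390 = 38160176/105420315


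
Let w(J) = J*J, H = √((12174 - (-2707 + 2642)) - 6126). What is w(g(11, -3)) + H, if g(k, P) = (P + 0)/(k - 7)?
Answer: 9/16 + √6113 ≈ 78.748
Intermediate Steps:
g(k, P) = P/(-7 + k)
H = √6113 (H = √((12174 - 1*(-65)) - 6126) = √((12174 + 65) - 6126) = √(12239 - 6126) = √6113 ≈ 78.186)
w(J) = J²
w(g(11, -3)) + H = (-3/(-7 + 11))² + √6113 = (-3/4)² + √6113 = (-3*¼)² + √6113 = (-¾)² + √6113 = 9/16 + √6113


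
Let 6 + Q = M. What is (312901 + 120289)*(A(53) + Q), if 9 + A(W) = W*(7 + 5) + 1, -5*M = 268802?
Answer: -23019023496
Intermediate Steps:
M = -268802/5 (M = -⅕*268802 = -268802/5 ≈ -53760.)
Q = -268832/5 (Q = -6 - 268802/5 = -268832/5 ≈ -53766.)
A(W) = -8 + 12*W (A(W) = -9 + (W*(7 + 5) + 1) = -9 + (W*12 + 1) = -9 + (12*W + 1) = -9 + (1 + 12*W) = -8 + 12*W)
(312901 + 120289)*(A(53) + Q) = (312901 + 120289)*((-8 + 12*53) - 268832/5) = 433190*((-8 + 636) - 268832/5) = 433190*(628 - 268832/5) = 433190*(-265692/5) = -23019023496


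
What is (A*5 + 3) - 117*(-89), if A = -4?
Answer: 10396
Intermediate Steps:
(A*5 + 3) - 117*(-89) = (-4*5 + 3) - 117*(-89) = (-20 + 3) + 10413 = -17 + 10413 = 10396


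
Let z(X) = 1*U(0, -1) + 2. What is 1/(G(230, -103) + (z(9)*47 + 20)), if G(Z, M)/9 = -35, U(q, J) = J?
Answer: -1/248 ≈ -0.0040323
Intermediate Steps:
G(Z, M) = -315 (G(Z, M) = 9*(-35) = -315)
z(X) = 1 (z(X) = 1*(-1) + 2 = -1 + 2 = 1)
1/(G(230, -103) + (z(9)*47 + 20)) = 1/(-315 + (1*47 + 20)) = 1/(-315 + (47 + 20)) = 1/(-315 + 67) = 1/(-248) = -1/248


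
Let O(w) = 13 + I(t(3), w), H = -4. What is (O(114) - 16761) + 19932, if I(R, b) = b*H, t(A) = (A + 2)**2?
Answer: 2728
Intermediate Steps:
t(A) = (2 + A)**2
I(R, b) = -4*b (I(R, b) = b*(-4) = -4*b)
O(w) = 13 - 4*w
(O(114) - 16761) + 19932 = ((13 - 4*114) - 16761) + 19932 = ((13 - 456) - 16761) + 19932 = (-443 - 16761) + 19932 = -17204 + 19932 = 2728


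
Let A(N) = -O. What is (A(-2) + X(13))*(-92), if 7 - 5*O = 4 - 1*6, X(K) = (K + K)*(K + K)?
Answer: -310132/5 ≈ -62026.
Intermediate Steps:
X(K) = 4*K² (X(K) = (2*K)*(2*K) = 4*K²)
O = 9/5 (O = 7/5 - (4 - 1*6)/5 = 7/5 - (4 - 6)/5 = 7/5 - ⅕*(-2) = 7/5 + ⅖ = 9/5 ≈ 1.8000)
A(N) = -9/5 (A(N) = -1*9/5 = -9/5)
(A(-2) + X(13))*(-92) = (-9/5 + 4*13²)*(-92) = (-9/5 + 4*169)*(-92) = (-9/5 + 676)*(-92) = (3371/5)*(-92) = -310132/5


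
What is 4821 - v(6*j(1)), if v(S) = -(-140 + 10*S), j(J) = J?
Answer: 4741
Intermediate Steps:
v(S) = 140 - 10*S (v(S) = -(-140 + 10*S) = -10*(-14 + S) = 140 - 10*S)
4821 - v(6*j(1)) = 4821 - (140 - 60) = 4821 - 1*80 = 4821 - 80 = 4741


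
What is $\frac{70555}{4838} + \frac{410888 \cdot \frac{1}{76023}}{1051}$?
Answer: $\frac{5639344582159}{386557036974} \approx 14.589$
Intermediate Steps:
$\frac{70555}{4838} + \frac{410888 \cdot \frac{1}{76023}}{1051} = 70555 \cdot \frac{1}{4838} + 410888 \cdot \frac{1}{76023} \cdot \frac{1}{1051} = \frac{70555}{4838} + \frac{410888}{76023} \cdot \frac{1}{1051} = \frac{70555}{4838} + \frac{410888}{79900173} = \frac{5639344582159}{386557036974}$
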